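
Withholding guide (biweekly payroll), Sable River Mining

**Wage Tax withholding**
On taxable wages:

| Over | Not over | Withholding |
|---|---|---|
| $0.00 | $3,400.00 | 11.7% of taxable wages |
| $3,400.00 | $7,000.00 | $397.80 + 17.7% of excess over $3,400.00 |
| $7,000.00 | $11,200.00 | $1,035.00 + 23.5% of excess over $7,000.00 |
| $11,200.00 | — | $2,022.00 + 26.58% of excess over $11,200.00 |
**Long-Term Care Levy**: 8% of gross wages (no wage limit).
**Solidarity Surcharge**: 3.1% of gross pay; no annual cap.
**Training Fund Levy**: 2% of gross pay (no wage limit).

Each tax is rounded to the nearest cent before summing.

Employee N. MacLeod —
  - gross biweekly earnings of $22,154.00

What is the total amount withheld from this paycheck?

$7,835.74

Wage Tax: taxable = $22,154.00
  $2,022.00 + 26.58% × ($22,154.00 − $11,200.00) = $2,022.00 + 26.58% × $10,954.00 = $4,933.57
Long-Term Care Levy: 8% × $22,154.00 = $1,772.32
Solidarity Surcharge: 3.1% × $22,154.00 = $686.77
Training Fund Levy: 2% × $22,154.00 = $443.08
Total: $4,933.57 + $1,772.32 + $686.77 + $443.08 = $7,835.74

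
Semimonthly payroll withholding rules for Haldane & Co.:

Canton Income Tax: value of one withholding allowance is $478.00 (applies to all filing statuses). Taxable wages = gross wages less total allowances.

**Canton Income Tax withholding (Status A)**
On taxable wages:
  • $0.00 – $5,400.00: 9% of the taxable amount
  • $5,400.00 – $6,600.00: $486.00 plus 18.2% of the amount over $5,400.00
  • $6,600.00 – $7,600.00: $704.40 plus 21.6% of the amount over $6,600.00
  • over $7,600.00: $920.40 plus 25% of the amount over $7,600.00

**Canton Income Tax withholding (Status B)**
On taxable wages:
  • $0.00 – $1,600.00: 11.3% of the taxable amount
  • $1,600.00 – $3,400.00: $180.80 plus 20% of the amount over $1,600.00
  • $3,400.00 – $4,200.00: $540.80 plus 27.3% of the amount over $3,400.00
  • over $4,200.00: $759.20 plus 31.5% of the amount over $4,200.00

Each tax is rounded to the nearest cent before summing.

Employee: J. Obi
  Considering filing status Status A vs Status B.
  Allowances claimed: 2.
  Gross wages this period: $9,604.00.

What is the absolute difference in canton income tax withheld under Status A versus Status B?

Canton Income Tax (Status A): taxable = $9,604.00 − 2×$478.00 = $8,648.00
  $920.40 + 25% × ($8,648.00 − $7,600.00) = $920.40 + 25% × $1,048.00 = $1,182.40
Canton Income Tax (Status B): taxable = $9,604.00 − 2×$478.00 = $8,648.00
  $759.20 + 31.5% × ($8,648.00 − $4,200.00) = $759.20 + 31.5% × $4,448.00 = $2,160.32
Difference: |$1,182.40 − $2,160.32| = $977.92 (higher under Status B)

$977.92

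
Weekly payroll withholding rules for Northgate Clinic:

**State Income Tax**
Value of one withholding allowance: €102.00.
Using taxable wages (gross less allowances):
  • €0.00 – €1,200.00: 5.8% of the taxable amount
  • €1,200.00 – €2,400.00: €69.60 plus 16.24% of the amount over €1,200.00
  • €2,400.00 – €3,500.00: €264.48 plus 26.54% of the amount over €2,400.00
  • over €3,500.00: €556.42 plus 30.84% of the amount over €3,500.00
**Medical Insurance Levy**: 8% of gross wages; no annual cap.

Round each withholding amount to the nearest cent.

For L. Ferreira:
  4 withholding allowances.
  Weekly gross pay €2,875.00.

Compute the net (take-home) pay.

€2,362.74

State Income Tax: taxable = €2,875.00 − 4×€102.00 = €2,467.00
  €264.48 + 26.54% × (€2,467.00 − €2,400.00) = €264.48 + 26.54% × €67.00 = €282.26
Medical Insurance Levy: 8% × €2,875.00 = €230.00
Total withheld: €282.26 + €230.00 = €512.26
Net pay: €2,875.00 − €512.26 = €2,362.74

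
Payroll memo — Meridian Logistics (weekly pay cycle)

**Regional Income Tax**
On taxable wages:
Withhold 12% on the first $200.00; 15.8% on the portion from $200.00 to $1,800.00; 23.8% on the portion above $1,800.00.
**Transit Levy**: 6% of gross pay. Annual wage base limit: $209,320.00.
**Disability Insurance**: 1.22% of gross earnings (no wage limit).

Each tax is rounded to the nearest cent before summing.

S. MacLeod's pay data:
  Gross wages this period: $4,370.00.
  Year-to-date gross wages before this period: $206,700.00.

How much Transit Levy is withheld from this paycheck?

Transit Levy: cap $209,320.00 − YTD $206,700.00 = $2,620.00 subject; 6% × $2,620.00 = $157.20

$157.20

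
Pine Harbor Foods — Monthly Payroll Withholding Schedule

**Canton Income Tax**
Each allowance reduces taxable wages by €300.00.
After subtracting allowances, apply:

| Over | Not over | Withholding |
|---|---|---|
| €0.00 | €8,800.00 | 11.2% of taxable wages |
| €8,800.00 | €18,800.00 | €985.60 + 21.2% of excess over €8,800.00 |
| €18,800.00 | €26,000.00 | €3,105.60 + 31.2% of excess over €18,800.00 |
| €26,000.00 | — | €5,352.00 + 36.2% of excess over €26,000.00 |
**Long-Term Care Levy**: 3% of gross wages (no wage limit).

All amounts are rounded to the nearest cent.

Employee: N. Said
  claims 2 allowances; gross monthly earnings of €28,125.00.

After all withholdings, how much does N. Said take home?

€21,377.20

Canton Income Tax: taxable = €28,125.00 − 2×€300.00 = €27,525.00
  €5,352.00 + 36.2% × (€27,525.00 − €26,000.00) = €5,352.00 + 36.2% × €1,525.00 = €5,904.05
Long-Term Care Levy: 3% × €28,125.00 = €843.75
Total withheld: €5,904.05 + €843.75 = €6,747.80
Net pay: €28,125.00 − €6,747.80 = €21,377.20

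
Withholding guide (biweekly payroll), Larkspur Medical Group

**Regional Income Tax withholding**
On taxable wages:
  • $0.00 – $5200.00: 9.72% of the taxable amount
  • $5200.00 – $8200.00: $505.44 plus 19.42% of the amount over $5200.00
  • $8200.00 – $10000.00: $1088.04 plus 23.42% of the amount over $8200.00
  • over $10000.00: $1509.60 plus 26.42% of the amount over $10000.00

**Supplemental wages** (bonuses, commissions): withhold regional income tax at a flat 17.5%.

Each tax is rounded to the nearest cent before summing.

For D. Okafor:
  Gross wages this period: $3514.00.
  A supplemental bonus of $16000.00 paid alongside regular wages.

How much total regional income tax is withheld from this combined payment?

$3141.56

Regional Income Tax: taxable = $3514.00
  9.72% × $3514.00 = $341.56
Supplemental (17.5% flat on bonus): 17.5% × $16000.00 = $2800.00
Total regional income tax: $341.56 + $2800.00 = $3141.56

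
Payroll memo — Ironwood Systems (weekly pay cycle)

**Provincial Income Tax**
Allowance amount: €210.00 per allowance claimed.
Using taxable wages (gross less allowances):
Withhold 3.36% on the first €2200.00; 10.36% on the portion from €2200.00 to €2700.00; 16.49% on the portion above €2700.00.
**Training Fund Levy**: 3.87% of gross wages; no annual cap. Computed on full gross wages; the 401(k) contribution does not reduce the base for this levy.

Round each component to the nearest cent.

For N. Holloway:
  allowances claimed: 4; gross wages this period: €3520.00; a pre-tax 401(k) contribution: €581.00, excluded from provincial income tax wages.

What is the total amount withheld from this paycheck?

€206.75

Provincial Income Tax: taxable = €3520.00 − €581.00 − 4×€210.00 = €2099.00
  3.36% × €2099.00 = €70.53
Training Fund Levy: 3.87% × €3520.00 = €136.22
Total: €70.53 + €136.22 = €206.75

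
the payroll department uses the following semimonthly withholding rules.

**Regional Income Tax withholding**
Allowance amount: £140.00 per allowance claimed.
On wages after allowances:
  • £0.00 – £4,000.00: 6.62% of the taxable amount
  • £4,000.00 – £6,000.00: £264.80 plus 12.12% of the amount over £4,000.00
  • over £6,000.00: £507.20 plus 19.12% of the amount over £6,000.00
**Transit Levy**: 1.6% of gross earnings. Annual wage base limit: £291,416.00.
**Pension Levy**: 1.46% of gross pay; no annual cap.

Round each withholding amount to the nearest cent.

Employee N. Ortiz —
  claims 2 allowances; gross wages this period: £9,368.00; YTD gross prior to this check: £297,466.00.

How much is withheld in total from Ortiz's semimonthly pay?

Regional Income Tax: taxable = £9,368.00 − 2×£140.00 = £9,088.00
  £507.20 + 19.12% × (£9,088.00 − £6,000.00) = £507.20 + 19.12% × £3,088.00 = £1,097.63
Transit Levy: YTD £297,466.00 ≥ cap £291,416.00 → £0.00
Pension Levy: 1.46% × £9,368.00 = £136.77
Total: £1,097.63 + £0.00 + £136.77 = £1,234.40

£1,234.40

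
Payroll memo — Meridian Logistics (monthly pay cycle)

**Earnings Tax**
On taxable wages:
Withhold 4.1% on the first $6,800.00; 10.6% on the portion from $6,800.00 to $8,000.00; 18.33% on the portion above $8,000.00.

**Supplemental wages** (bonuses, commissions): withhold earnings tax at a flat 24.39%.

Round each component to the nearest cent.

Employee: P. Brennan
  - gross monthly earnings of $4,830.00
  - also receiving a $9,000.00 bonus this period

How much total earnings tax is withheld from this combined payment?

$2,393.13

Earnings Tax: taxable = $4,830.00
  4.1% × $4,830.00 = $198.03
Supplemental (24.39% flat on bonus): 24.39% × $9,000.00 = $2,195.10
Total earnings tax: $198.03 + $2,195.10 = $2,393.13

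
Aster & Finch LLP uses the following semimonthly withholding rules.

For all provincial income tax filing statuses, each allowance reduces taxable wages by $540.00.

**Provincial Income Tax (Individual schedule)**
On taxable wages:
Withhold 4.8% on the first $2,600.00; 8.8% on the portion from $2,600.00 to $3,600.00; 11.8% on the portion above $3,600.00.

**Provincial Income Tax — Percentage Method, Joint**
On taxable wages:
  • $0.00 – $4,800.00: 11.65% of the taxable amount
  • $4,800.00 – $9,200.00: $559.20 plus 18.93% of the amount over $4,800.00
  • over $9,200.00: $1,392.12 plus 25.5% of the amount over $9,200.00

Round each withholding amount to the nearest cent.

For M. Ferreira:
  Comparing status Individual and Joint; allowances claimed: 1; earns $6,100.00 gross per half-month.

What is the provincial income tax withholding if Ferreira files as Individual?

$444.08

Provincial Income Tax (Individual): taxable = $6,100.00 − 1×$540.00 = $5,560.00
  $212.80 + 11.8% × ($5,560.00 − $3,600.00) = $212.80 + 11.8% × $1,960.00 = $444.08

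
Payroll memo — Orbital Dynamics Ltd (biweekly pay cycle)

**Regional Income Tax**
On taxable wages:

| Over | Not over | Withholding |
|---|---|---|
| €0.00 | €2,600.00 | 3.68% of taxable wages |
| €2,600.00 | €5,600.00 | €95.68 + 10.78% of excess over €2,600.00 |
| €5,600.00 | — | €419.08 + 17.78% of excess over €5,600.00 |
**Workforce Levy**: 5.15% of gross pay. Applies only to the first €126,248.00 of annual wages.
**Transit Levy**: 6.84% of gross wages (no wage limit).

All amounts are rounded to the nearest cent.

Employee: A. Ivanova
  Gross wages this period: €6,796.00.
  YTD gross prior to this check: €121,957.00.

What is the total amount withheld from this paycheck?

€1,317.57

Regional Income Tax: taxable = €6,796.00
  €419.08 + 17.78% × (€6,796.00 − €5,600.00) = €419.08 + 17.78% × €1,196.00 = €631.73
Workforce Levy: cap €126,248.00 − YTD €121,957.00 = €4,291.00 subject; 5.15% × €4,291.00 = €220.99
Transit Levy: 6.84% × €6,796.00 = €464.85
Total: €631.73 + €220.99 + €464.85 = €1,317.57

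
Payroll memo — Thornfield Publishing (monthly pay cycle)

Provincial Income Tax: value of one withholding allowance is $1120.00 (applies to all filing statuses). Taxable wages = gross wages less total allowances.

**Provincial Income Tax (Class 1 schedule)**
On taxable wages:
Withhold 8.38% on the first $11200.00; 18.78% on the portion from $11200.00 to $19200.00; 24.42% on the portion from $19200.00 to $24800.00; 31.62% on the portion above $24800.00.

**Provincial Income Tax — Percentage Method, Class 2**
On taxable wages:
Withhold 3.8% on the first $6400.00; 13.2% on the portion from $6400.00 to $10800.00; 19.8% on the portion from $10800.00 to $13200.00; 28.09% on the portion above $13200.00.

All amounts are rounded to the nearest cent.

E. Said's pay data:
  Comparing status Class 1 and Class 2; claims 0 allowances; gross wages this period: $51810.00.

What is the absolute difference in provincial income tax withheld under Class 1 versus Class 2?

Provincial Income Tax (Class 1): taxable = $51810.00
  $3808.48 + 31.62% × ($51810.00 − $24800.00) = $3808.48 + 31.62% × $27010.00 = $12349.04
Provincial Income Tax (Class 2): taxable = $51810.00
  $1299.20 + 28.09% × ($51810.00 − $13200.00) = $1299.20 + 28.09% × $38610.00 = $12144.75
Difference: |$12349.04 − $12144.75| = $204.29 (higher under Class 1)

$204.29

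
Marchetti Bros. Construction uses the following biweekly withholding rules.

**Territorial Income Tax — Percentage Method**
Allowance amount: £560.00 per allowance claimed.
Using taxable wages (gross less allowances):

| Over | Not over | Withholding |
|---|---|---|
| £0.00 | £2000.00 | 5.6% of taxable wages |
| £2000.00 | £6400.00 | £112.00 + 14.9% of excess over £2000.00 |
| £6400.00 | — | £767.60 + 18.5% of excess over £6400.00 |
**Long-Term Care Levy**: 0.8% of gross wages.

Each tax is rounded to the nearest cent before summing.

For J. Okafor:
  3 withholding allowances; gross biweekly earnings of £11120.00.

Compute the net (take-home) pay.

Territorial Income Tax: taxable = £11120.00 − 3×£560.00 = £9440.00
  £767.60 + 18.5% × (£9440.00 − £6400.00) = £767.60 + 18.5% × £3040.00 = £1330.00
Long-Term Care Levy: 0.8% × £11120.00 = £88.96
Total withheld: £1330.00 + £88.96 = £1418.96
Net pay: £11120.00 − £1418.96 = £9701.04

£9701.04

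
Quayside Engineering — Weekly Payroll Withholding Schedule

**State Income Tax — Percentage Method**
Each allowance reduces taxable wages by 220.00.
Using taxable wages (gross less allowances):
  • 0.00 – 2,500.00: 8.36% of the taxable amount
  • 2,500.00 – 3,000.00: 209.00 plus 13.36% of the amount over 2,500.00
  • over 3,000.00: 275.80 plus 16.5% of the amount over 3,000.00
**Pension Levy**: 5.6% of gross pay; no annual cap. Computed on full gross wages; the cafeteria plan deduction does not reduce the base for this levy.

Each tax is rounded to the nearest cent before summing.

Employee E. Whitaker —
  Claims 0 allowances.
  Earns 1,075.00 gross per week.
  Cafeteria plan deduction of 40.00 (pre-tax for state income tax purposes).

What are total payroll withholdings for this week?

State Income Tax: taxable = 1,075.00 − 40.00 = 1,035.00
  8.36% × 1,035.00 = 86.53
Pension Levy: 5.6% × 1,075.00 = 60.20
Total: 86.53 + 60.20 = 146.73

146.73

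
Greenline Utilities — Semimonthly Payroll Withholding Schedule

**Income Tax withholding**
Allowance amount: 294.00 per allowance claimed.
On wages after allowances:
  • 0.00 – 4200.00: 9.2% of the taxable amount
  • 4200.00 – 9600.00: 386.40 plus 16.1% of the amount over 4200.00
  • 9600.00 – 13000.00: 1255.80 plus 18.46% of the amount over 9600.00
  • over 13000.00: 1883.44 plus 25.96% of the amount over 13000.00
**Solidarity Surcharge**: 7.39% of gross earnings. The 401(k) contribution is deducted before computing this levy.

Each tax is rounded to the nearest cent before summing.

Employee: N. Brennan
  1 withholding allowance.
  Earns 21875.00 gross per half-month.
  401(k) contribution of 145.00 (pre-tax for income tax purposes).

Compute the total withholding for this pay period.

Income Tax: taxable = 21875.00 − 145.00 − 1×294.00 = 21436.00
  1883.44 + 25.96% × (21436.00 − 13000.00) = 1883.44 + 25.96% × 8436.00 = 4073.43
Solidarity Surcharge: 7.39% × 21730.00 = 1605.85
Total: 4073.43 + 1605.85 = 5679.28

5679.28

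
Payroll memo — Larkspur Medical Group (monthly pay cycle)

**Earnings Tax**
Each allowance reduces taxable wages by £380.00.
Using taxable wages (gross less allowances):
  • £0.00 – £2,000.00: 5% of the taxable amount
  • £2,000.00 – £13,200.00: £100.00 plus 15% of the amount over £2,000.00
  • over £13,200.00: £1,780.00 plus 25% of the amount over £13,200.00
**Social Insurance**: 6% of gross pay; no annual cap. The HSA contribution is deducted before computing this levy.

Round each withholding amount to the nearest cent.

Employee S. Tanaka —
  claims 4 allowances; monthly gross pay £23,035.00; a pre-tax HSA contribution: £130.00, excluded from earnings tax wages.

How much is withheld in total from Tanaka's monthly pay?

£5,200.55

Earnings Tax: taxable = £23,035.00 − £130.00 − 4×£380.00 = £21,385.00
  £1,780.00 + 25% × (£21,385.00 − £13,200.00) = £1,780.00 + 25% × £8,185.00 = £3,826.25
Social Insurance: 6% × £22,905.00 = £1,374.30
Total: £3,826.25 + £1,374.30 = £5,200.55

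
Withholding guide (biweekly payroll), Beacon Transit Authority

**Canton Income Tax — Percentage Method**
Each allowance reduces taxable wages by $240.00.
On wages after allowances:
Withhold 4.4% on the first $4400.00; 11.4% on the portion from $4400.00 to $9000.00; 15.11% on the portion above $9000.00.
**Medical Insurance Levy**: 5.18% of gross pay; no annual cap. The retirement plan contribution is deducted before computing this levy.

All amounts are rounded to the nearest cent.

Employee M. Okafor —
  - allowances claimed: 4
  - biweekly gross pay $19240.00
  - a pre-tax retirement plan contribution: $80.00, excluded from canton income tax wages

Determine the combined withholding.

$3100.61

Canton Income Tax: taxable = $19240.00 − $80.00 − 4×$240.00 = $18200.00
  $718.00 + 15.11% × ($18200.00 − $9000.00) = $718.00 + 15.11% × $9200.00 = $2108.12
Medical Insurance Levy: 5.18% × $19160.00 = $992.49
Total: $2108.12 + $992.49 = $3100.61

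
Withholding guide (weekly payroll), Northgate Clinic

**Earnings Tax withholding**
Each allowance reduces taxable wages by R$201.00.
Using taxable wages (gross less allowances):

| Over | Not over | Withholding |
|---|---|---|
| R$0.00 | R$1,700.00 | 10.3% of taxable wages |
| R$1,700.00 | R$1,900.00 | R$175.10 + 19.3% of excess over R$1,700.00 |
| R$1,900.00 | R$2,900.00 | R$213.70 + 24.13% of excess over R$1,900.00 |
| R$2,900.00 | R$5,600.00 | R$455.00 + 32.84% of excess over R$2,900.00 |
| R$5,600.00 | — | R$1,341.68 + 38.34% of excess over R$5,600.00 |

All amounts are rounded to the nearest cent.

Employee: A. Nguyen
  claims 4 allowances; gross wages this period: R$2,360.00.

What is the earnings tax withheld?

R$160.27

Earnings Tax: taxable = R$2,360.00 − 4×R$201.00 = R$1,556.00
  10.3% × R$1,556.00 = R$160.27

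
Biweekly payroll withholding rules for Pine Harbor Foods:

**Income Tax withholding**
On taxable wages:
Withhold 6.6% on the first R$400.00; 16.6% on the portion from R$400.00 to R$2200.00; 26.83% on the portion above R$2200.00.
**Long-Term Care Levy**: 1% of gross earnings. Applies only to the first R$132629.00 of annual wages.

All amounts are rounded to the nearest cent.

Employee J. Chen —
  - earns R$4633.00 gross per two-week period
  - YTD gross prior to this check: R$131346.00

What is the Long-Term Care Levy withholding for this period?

Long-Term Care Levy: cap R$132629.00 − YTD R$131346.00 = R$1283.00 subject; 1% × R$1283.00 = R$12.83

R$12.83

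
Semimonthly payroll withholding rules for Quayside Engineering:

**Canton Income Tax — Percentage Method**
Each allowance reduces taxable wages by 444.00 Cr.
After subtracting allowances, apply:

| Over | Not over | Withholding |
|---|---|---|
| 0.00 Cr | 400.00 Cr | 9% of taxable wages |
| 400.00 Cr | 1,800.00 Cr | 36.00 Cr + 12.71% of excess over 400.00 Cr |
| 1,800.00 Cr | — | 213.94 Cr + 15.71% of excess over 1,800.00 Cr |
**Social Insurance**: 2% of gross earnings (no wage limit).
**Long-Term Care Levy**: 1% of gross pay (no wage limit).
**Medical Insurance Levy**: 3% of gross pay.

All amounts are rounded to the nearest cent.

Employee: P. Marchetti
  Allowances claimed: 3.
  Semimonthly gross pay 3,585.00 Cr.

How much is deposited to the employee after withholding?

Canton Income Tax: taxable = 3,585.00 Cr − 3×444.00 Cr = 2,253.00 Cr
  213.94 Cr + 15.71% × (2,253.00 Cr − 1,800.00 Cr) = 213.94 Cr + 15.71% × 453.00 Cr = 285.11 Cr
Social Insurance: 2% × 3,585.00 Cr = 71.70 Cr
Long-Term Care Levy: 1% × 3,585.00 Cr = 35.85 Cr
Medical Insurance Levy: 3% × 3,585.00 Cr = 107.55 Cr
Total withheld: 285.11 Cr + 71.70 Cr + 35.85 Cr + 107.55 Cr = 500.21 Cr
Net pay: 3,585.00 Cr − 500.21 Cr = 3,084.79 Cr

3,084.79 Cr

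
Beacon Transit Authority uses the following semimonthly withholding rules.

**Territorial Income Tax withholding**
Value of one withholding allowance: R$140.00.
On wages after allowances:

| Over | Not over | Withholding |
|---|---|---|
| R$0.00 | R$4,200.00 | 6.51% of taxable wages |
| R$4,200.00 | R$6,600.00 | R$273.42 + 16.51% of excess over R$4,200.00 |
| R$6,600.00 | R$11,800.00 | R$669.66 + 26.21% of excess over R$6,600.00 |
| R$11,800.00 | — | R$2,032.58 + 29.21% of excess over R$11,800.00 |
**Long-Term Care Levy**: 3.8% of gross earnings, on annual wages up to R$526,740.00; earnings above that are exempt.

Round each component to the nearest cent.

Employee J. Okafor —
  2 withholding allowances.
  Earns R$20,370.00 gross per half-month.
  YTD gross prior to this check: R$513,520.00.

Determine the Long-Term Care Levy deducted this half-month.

Long-Term Care Levy: cap R$526,740.00 − YTD R$513,520.00 = R$13,220.00 subject; 3.8% × R$13,220.00 = R$502.36

R$502.36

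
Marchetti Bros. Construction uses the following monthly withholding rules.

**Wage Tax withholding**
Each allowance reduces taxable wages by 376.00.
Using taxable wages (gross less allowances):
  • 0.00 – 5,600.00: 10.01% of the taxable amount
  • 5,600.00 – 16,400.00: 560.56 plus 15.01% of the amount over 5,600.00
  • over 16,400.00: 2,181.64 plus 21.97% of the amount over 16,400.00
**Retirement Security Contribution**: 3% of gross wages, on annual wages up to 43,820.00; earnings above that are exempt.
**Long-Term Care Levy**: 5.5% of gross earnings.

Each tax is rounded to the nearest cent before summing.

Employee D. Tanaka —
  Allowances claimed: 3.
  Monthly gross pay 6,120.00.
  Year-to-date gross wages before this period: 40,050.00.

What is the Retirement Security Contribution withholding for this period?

113.10

Retirement Security Contribution: cap 43,820.00 − YTD 40,050.00 = 3,770.00 subject; 3% × 3,770.00 = 113.10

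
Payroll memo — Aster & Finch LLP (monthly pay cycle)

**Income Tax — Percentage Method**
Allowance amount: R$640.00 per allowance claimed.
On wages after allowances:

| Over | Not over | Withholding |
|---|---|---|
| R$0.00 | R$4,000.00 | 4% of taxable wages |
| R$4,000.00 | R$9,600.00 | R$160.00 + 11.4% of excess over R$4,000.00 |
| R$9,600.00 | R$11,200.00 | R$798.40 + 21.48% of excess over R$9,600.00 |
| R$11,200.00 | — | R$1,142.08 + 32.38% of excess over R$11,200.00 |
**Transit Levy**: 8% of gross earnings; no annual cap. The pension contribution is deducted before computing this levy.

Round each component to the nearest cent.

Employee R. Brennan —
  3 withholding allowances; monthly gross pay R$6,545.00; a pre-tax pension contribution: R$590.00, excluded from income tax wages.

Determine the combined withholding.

R$640.39

Income Tax: taxable = R$6,545.00 − R$590.00 − 3×R$640.00 = R$4,035.00
  R$160.00 + 11.4% × (R$4,035.00 − R$4,000.00) = R$160.00 + 11.4% × R$35.00 = R$163.99
Transit Levy: 8% × R$5,955.00 = R$476.40
Total: R$163.99 + R$476.40 = R$640.39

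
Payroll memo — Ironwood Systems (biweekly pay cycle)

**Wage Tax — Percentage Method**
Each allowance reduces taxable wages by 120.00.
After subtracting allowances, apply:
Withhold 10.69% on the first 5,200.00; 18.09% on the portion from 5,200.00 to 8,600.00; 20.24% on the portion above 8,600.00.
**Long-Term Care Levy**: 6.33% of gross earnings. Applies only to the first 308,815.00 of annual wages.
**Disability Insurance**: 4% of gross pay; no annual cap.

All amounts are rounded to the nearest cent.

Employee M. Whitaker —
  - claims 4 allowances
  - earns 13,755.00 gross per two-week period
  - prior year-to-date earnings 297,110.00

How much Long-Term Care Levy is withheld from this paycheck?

740.93

Long-Term Care Levy: cap 308,815.00 − YTD 297,110.00 = 11,705.00 subject; 6.33% × 11,705.00 = 740.93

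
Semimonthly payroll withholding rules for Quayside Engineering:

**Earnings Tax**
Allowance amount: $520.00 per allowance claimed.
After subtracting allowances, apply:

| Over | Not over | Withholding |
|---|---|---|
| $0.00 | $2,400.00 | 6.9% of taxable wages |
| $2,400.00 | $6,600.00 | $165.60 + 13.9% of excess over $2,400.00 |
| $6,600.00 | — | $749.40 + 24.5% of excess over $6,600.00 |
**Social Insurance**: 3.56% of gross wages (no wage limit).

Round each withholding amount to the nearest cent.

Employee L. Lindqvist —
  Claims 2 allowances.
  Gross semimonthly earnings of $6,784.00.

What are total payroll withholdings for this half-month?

$871.93

Earnings Tax: taxable = $6,784.00 − 2×$520.00 = $5,744.00
  $165.60 + 13.9% × ($5,744.00 − $2,400.00) = $165.60 + 13.9% × $3,344.00 = $630.42
Social Insurance: 3.56% × $6,784.00 = $241.51
Total: $630.42 + $241.51 = $871.93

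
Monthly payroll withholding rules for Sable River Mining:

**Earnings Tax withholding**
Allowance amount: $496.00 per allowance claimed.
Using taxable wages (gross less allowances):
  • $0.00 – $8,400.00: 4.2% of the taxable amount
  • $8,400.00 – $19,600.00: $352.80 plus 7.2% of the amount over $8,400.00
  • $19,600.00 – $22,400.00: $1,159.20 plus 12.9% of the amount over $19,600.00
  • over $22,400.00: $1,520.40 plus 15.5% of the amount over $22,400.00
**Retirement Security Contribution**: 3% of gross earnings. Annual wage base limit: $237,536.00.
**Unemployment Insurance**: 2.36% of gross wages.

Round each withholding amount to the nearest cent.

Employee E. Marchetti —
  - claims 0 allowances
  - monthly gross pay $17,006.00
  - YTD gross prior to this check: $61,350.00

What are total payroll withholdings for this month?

Earnings Tax: taxable = $17,006.00
  $352.80 + 7.2% × ($17,006.00 − $8,400.00) = $352.80 + 7.2% × $8,606.00 = $972.43
Retirement Security Contribution: 3% × $17,006.00 = $510.18
Unemployment Insurance: 2.36% × $17,006.00 = $401.34
Total: $972.43 + $510.18 + $401.34 = $1,883.95

$1,883.95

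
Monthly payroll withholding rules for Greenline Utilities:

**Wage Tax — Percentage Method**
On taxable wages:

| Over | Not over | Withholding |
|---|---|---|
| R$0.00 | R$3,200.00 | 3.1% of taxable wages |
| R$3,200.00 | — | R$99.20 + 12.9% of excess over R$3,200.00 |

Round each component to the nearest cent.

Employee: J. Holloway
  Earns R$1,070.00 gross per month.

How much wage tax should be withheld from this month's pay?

Wage Tax: taxable = R$1,070.00
  3.1% × R$1,070.00 = R$33.17

R$33.17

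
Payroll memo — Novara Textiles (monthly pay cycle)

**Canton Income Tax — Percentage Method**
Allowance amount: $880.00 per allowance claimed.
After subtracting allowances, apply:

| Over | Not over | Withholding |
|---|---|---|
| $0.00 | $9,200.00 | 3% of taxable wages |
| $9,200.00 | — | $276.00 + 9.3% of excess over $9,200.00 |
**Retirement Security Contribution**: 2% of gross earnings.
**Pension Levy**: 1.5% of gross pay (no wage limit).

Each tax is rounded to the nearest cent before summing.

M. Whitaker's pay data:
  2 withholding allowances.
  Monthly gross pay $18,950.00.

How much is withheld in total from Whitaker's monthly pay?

$1,682.32

Canton Income Tax: taxable = $18,950.00 − 2×$880.00 = $17,190.00
  $276.00 + 9.3% × ($17,190.00 − $9,200.00) = $276.00 + 9.3% × $7,990.00 = $1,019.07
Retirement Security Contribution: 2% × $18,950.00 = $379.00
Pension Levy: 1.5% × $18,950.00 = $284.25
Total: $1,019.07 + $379.00 + $284.25 = $1,682.32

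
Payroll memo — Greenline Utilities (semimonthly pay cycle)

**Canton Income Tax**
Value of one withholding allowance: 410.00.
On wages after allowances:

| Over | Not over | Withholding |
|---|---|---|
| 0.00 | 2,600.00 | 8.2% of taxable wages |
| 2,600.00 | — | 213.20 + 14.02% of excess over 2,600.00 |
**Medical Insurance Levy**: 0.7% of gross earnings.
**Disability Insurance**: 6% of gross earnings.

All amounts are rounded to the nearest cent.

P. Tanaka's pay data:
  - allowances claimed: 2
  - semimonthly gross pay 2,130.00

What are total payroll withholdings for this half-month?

250.13

Canton Income Tax: taxable = 2,130.00 − 2×410.00 = 1,310.00
  8.2% × 1,310.00 = 107.42
Medical Insurance Levy: 0.7% × 2,130.00 = 14.91
Disability Insurance: 6% × 2,130.00 = 127.80
Total: 107.42 + 14.91 + 127.80 = 250.13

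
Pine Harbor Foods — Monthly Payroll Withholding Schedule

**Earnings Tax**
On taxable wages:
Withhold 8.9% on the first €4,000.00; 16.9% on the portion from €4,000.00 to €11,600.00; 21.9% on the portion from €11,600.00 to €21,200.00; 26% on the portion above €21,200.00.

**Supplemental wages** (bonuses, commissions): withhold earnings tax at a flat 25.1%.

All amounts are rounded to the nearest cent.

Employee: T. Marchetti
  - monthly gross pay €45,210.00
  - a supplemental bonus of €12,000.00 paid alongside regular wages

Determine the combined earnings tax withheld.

€12,997.40

Earnings Tax: taxable = €45,210.00
  €3,742.80 + 26% × (€45,210.00 − €21,200.00) = €3,742.80 + 26% × €24,010.00 = €9,985.40
Supplemental (25.1% flat on bonus): 25.1% × €12,000.00 = €3,012.00
Total earnings tax: €9,985.40 + €3,012.00 = €12,997.40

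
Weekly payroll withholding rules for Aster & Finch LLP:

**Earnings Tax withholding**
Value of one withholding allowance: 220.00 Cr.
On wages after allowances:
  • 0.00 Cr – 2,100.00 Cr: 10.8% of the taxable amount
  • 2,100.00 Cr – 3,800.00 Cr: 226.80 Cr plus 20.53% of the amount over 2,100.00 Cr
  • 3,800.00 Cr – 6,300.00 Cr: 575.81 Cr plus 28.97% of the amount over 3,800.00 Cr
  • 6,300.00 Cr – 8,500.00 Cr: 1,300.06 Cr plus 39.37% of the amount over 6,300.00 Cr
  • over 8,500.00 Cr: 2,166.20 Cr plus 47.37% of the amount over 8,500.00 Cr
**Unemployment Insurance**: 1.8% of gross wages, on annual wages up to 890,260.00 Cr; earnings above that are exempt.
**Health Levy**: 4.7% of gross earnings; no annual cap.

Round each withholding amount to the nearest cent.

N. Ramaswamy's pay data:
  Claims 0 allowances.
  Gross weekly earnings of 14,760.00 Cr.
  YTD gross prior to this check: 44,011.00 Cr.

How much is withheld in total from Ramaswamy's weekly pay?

Earnings Tax: taxable = 14,760.00 Cr
  2,166.20 Cr + 47.37% × (14,760.00 Cr − 8,500.00 Cr) = 2,166.20 Cr + 47.37% × 6,260.00 Cr = 5,131.56 Cr
Unemployment Insurance: 1.8% × 14,760.00 Cr = 265.68 Cr
Health Levy: 4.7% × 14,760.00 Cr = 693.72 Cr
Total: 5,131.56 Cr + 265.68 Cr + 693.72 Cr = 6,090.96 Cr

6,090.96 Cr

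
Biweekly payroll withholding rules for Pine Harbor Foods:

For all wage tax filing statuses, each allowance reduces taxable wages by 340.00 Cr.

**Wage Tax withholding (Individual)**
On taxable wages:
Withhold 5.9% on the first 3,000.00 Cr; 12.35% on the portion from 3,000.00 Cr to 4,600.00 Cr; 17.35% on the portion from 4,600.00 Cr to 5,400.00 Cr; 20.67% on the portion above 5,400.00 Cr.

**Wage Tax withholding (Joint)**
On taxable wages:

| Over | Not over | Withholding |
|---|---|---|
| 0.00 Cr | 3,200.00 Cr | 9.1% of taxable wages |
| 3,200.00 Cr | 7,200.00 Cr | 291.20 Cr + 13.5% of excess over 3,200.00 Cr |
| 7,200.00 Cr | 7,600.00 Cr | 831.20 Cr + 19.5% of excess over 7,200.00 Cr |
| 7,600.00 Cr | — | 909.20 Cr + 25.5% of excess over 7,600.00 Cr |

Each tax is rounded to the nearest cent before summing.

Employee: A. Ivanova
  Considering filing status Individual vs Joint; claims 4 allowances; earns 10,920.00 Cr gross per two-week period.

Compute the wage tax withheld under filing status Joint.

1,409.00 Cr

Wage Tax (Joint): taxable = 10,920.00 Cr − 4×340.00 Cr = 9,560.00 Cr
  909.20 Cr + 25.5% × (9,560.00 Cr − 7,600.00 Cr) = 909.20 Cr + 25.5% × 1,960.00 Cr = 1,409.00 Cr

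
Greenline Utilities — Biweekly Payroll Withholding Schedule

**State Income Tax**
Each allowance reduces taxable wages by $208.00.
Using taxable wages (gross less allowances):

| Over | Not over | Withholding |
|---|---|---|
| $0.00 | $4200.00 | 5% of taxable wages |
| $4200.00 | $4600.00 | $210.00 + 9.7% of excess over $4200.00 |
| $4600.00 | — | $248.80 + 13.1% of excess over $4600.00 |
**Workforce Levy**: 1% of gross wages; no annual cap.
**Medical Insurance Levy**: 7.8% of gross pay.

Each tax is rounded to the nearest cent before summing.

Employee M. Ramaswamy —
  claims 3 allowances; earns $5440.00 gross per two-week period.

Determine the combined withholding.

$755.82

State Income Tax: taxable = $5440.00 − 3×$208.00 = $4816.00
  $248.80 + 13.1% × ($4816.00 − $4600.00) = $248.80 + 13.1% × $216.00 = $277.10
Workforce Levy: 1% × $5440.00 = $54.40
Medical Insurance Levy: 7.8% × $5440.00 = $424.32
Total: $277.10 + $54.40 + $424.32 = $755.82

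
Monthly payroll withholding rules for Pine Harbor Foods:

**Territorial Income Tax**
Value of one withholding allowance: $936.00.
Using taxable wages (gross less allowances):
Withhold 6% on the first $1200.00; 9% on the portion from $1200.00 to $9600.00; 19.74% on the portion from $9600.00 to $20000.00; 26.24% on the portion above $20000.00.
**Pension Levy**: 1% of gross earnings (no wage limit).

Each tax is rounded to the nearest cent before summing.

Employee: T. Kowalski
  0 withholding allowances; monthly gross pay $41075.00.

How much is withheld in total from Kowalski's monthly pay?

$8821.79

Territorial Income Tax: taxable = $41075.00
  $2880.96 + 26.24% × ($41075.00 − $20000.00) = $2880.96 + 26.24% × $21075.00 = $8411.04
Pension Levy: 1% × $41075.00 = $410.75
Total: $8411.04 + $410.75 = $8821.79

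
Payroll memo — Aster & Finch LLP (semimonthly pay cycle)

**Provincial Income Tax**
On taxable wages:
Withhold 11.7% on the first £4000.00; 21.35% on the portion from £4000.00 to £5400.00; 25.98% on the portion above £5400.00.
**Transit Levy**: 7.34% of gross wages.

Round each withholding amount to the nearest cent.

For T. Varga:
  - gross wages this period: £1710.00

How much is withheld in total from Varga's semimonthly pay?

£325.58

Provincial Income Tax: taxable = £1710.00
  11.7% × £1710.00 = £200.07
Transit Levy: 7.34% × £1710.00 = £125.51
Total: £200.07 + £125.51 = £325.58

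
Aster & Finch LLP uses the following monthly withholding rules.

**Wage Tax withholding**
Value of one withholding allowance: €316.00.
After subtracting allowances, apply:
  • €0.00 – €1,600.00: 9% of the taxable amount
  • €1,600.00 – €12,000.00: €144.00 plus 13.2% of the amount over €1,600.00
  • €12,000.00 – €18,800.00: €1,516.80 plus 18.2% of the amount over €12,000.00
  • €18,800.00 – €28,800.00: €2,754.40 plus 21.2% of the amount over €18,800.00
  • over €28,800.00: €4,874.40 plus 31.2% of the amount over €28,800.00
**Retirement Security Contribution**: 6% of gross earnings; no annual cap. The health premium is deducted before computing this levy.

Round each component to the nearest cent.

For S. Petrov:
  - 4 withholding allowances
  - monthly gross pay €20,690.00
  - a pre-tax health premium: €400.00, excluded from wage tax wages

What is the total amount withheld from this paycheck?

€4,019.71

Wage Tax: taxable = €20,690.00 − €400.00 − 4×€316.00 = €19,026.00
  €2,754.40 + 21.2% × (€19,026.00 − €18,800.00) = €2,754.40 + 21.2% × €226.00 = €2,802.31
Retirement Security Contribution: 6% × €20,290.00 = €1,217.40
Total: €2,802.31 + €1,217.40 = €4,019.71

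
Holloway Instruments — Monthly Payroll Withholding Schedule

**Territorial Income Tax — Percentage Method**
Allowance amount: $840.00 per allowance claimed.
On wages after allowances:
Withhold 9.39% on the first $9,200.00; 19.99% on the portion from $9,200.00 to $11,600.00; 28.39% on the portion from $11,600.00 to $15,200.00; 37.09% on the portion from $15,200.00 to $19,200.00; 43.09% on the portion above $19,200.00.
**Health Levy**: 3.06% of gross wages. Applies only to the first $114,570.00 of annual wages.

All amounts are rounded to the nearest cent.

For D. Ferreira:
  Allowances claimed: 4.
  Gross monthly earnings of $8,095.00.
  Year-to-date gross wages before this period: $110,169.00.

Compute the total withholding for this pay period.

Territorial Income Tax: taxable = $8,095.00 − 4×$840.00 = $4,735.00
  9.39% × $4,735.00 = $444.62
Health Levy: cap $114,570.00 − YTD $110,169.00 = $4,401.00 subject; 3.06% × $4,401.00 = $134.67
Total: $444.62 + $134.67 = $579.29

$579.29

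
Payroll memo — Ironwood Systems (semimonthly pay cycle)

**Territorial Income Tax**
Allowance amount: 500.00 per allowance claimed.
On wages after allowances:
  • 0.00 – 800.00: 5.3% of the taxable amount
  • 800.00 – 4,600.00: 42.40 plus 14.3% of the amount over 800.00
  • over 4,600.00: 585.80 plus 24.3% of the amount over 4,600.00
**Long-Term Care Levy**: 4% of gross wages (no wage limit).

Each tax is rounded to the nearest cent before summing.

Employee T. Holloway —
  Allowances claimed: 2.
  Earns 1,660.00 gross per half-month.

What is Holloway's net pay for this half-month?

1,558.62

Territorial Income Tax: taxable = 1,660.00 − 2×500.00 = 660.00
  5.3% × 660.00 = 34.98
Long-Term Care Levy: 4% × 1,660.00 = 66.40
Total withheld: 34.98 + 66.40 = 101.38
Net pay: 1,660.00 − 101.38 = 1,558.62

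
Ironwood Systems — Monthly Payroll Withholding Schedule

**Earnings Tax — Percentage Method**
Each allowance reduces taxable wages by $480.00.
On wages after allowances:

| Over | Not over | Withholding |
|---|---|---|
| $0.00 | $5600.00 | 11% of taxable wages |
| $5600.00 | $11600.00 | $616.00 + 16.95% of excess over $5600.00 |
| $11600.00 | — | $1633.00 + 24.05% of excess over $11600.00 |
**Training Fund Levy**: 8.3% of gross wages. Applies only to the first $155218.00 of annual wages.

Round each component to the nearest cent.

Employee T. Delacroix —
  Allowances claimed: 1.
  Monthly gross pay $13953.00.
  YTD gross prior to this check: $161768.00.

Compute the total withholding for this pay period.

Earnings Tax: taxable = $13953.00 − 1×$480.00 = $13473.00
  $1633.00 + 24.05% × ($13473.00 − $11600.00) = $1633.00 + 24.05% × $1873.00 = $2083.46
Training Fund Levy: YTD $161768.00 ≥ cap $155218.00 → $0.00
Total: $2083.46 + $0.00 = $2083.46

$2083.46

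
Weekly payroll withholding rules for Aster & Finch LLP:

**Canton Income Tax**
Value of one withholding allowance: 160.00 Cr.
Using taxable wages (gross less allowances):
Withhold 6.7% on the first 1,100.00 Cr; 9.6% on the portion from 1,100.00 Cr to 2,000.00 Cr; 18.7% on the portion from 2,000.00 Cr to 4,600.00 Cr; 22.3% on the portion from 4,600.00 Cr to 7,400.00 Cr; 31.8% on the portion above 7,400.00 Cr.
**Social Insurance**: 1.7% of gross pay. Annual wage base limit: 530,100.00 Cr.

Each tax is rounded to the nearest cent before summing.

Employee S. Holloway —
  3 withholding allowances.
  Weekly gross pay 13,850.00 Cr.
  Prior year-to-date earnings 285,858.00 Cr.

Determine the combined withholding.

3,404.61 Cr

Canton Income Tax: taxable = 13,850.00 Cr − 3×160.00 Cr = 13,370.00 Cr
  1,270.70 Cr + 31.8% × (13,370.00 Cr − 7,400.00 Cr) = 1,270.70 Cr + 31.8% × 5,970.00 Cr = 3,169.16 Cr
Social Insurance: 1.7% × 13,850.00 Cr = 235.45 Cr
Total: 3,169.16 Cr + 235.45 Cr = 3,404.61 Cr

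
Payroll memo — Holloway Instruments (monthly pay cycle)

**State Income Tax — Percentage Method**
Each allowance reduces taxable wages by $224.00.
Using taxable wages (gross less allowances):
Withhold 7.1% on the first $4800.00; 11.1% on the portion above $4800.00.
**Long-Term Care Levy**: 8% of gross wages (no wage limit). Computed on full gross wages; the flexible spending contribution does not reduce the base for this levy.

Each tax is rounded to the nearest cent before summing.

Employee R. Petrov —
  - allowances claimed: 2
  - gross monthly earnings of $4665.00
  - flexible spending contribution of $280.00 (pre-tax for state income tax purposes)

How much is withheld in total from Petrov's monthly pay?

$652.73

State Income Tax: taxable = $4665.00 − $280.00 − 2×$224.00 = $3937.00
  7.1% × $3937.00 = $279.53
Long-Term Care Levy: 8% × $4665.00 = $373.20
Total: $279.53 + $373.20 = $652.73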